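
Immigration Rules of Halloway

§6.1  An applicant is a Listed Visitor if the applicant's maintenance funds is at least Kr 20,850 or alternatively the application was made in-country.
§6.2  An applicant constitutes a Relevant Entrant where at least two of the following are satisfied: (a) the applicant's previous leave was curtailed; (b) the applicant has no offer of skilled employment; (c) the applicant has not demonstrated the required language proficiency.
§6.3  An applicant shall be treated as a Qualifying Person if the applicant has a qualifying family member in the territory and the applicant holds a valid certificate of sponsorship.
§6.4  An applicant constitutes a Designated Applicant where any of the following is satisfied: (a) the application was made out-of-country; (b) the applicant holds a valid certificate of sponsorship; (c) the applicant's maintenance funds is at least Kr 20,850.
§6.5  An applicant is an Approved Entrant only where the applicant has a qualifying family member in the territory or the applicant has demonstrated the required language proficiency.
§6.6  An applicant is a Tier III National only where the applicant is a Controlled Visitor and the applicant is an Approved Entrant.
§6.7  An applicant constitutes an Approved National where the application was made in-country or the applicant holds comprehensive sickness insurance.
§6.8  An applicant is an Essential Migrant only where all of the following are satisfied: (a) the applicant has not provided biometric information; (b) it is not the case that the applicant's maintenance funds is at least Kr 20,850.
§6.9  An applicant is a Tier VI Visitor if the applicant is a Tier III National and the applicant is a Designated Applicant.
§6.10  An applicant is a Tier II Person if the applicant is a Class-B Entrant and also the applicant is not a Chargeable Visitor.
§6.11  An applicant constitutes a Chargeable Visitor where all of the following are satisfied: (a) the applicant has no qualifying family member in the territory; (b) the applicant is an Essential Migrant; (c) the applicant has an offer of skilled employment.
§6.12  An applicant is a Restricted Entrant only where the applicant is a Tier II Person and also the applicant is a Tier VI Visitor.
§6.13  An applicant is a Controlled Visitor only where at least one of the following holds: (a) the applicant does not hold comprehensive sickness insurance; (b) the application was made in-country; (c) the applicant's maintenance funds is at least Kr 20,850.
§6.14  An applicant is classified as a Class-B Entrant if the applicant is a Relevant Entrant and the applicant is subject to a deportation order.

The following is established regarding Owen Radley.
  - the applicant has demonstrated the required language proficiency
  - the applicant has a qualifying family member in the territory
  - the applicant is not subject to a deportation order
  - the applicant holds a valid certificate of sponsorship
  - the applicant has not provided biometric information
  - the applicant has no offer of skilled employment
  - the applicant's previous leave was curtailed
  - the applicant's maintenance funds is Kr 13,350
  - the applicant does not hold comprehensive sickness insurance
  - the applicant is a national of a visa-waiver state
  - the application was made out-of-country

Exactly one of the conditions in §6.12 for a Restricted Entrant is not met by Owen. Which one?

Tier II Person

§6.2 — Relevant Entrant: the applicant's previous leave was curtailed? yes; the applicant has no offer of skilled employment? yes; the applicant has not demonstrated the required language proficiency? no — 2 of 3 hold (need ≥2) → satisfied.
§6.14 — Class-B Entrant: [Relevant Entrant (§6.2)? yes] AND [the applicant is subject to a deportation order? no] → not satisfied.
§6.8 — Essential Migrant: [the applicant has not provided biometric information? yes] AND [applicant's maintenance funds: Kr 13,350 ≥ Kr 20,850? no, so negated condition yes] → satisfied.
§6.11 — Chargeable Visitor: [the applicant has no qualifying family member in the territory? no] AND [Essential Migrant (§6.8)? yes] AND [the applicant has an offer of skilled employment? no] → not satisfied.
§6.10 — Tier II Person: [Class-B Entrant (§6.14)? no] AND [not a Chargeable Visitor (§6.11)? yes] → not satisfied.
§6.13 — Controlled Visitor: [the applicant does not hold comprehensive sickness insurance? yes] OR [the application was made in-country? no] OR [applicant's maintenance funds: Kr 13,350 ≥ Kr 20,850? no] → satisfied.
§6.5 — Approved Entrant: [the applicant has a qualifying family member in the territory? yes] OR [the applicant has demonstrated the required language proficiency? yes] → satisfied.
§6.6 — Tier III National: [Controlled Visitor (§6.13)? yes] AND [Approved Entrant (§6.5)? yes] → satisfied.
§6.4 — Designated Applicant: [the application was made out-of-country? yes] OR [the applicant holds a valid certificate of sponsorship? yes] OR [applicant's maintenance funds: Kr 13,350 ≥ Kr 20,850? no] → satisfied.
§6.9 — Tier VI Visitor: [Tier III National (§6.6)? yes] AND [Designated Applicant (§6.4)? yes] → satisfied.
§6.12 — Restricted Entrant: [Tier II Person (§6.10)? no] AND [Tier VI Visitor (§6.9)? yes] → not satisfied.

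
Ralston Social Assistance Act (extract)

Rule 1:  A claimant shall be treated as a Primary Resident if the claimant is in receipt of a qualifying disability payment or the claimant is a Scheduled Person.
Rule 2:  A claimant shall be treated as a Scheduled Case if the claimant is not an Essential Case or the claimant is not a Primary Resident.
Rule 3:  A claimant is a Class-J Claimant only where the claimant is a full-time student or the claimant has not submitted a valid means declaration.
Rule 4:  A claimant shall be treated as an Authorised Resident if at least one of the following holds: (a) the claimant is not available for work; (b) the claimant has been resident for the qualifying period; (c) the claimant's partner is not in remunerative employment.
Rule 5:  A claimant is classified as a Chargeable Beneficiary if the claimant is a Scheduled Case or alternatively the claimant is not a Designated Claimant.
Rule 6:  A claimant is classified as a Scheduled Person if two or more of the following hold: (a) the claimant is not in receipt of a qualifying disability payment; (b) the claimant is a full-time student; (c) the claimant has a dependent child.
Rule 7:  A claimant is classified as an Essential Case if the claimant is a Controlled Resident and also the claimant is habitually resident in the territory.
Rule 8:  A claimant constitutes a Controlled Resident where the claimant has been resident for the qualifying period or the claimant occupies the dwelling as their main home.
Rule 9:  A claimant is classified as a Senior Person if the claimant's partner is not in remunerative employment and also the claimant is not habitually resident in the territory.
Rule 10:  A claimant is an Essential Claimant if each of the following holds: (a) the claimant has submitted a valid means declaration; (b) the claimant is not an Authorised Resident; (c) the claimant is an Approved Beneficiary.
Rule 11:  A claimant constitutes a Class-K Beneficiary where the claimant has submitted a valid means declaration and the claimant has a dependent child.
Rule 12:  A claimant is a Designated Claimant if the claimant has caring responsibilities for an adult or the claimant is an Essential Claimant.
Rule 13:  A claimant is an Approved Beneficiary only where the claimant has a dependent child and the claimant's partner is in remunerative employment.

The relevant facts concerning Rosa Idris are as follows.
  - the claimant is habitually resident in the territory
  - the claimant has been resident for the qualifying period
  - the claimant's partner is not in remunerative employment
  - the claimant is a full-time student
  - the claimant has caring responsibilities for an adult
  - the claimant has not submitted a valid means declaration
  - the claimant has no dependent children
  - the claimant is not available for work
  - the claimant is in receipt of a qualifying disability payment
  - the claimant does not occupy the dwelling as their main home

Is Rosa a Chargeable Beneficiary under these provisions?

No

rule 8 — Controlled Resident: [the claimant has been resident for the qualifying period? yes] OR [the claimant occupies the dwelling as their main home? no] → satisfied.
rule 7 — Essential Case: [Controlled Resident (rule 8)? yes] AND [the claimant is habitually resident in the territory? yes] → satisfied.
rule 6 — Scheduled Person: the claimant is not in receipt of a qualifying disability payment? no; the claimant is a full-time student? yes; the claimant has a dependent child? no — 1 of 3 hold (need ≥2) → not satisfied.
rule 1 — Primary Resident: [the claimant is in receipt of a qualifying disability payment? yes] OR [Scheduled Person (rule 6)? no] → satisfied.
rule 2 — Scheduled Case: [not an Essential Case (rule 7)? no] OR [not a Primary Resident (rule 1)? no] → not satisfied.
rule 4 — Authorised Resident: [the claimant is not available for work? yes] OR [the claimant has been resident for the qualifying period? yes] OR [the claimant's partner is not in remunerative employment? yes] → satisfied.
rule 13 — Approved Beneficiary: [the claimant has a dependent child? no] AND [the claimant's partner is in remunerative employment? no] → not satisfied.
rule 10 — Essential Claimant: [the claimant has submitted a valid means declaration? no] AND [not an Authorised Resident (rule 4)? no] AND [Approved Beneficiary (rule 13)? no] → not satisfied.
rule 12 — Designated Claimant: [the claimant has caring responsibilities for an adult? yes] OR [Essential Claimant (rule 10)? no] → satisfied.
rule 5 — Chargeable Beneficiary: [Scheduled Case (rule 2)? no] OR [not a Designated Claimant (rule 12)? no] → not satisfied.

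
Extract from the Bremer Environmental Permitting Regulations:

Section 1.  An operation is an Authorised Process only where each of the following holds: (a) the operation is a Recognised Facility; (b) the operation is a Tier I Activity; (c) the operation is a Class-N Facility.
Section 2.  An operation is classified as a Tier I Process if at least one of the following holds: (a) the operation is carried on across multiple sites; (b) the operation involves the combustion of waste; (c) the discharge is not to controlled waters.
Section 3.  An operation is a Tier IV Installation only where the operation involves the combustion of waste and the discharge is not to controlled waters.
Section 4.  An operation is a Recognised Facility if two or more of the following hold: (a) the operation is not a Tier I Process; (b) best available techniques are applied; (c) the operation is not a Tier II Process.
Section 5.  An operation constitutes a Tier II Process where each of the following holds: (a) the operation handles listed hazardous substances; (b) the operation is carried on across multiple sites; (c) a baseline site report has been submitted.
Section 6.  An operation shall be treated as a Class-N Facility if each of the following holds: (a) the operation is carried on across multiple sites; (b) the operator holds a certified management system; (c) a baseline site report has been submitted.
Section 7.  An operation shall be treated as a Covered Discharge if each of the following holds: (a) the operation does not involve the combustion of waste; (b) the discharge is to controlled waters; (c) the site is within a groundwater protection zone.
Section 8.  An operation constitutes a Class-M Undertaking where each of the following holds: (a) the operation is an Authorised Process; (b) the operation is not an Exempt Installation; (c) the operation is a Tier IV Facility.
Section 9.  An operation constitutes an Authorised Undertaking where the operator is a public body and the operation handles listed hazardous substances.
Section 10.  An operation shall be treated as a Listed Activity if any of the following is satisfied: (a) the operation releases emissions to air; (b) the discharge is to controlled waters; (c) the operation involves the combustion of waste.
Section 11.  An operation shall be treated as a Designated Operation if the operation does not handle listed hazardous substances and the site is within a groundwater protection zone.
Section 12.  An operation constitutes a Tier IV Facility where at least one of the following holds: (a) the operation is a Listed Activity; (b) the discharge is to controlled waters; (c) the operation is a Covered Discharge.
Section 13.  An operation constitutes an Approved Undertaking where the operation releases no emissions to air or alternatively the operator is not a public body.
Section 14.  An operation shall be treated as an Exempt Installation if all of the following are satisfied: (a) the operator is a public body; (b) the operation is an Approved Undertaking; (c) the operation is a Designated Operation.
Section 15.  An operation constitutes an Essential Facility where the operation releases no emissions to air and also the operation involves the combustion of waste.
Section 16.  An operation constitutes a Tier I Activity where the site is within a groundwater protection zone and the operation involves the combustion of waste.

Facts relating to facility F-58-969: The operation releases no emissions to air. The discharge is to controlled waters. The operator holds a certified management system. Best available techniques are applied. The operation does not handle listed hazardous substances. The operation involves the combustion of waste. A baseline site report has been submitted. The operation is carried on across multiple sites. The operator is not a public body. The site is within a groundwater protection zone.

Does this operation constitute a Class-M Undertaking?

Under section 2: the operation is carried on across multiple sites? yes; or the operation involves the combustion of waste? yes; or the discharge is not to controlled waters? no. So the operation is a Tier I Process.
Under section 5: the operation handles listed hazardous substances? no; and the operation is carried on across multiple sites? yes; and a baseline site report has been submitted? yes. So the operation is not a Tier II Process.
Under section 4: not a Tier I Process (section 2)? no; best available techniques are applied? yes; not a Tier II Process (section 5)? yes — 2 of 3 hold (need ≥2) → satisfied.
Under section 16: the site is within a groundwater protection zone? yes; and the operation involves the combustion of waste? yes. So the operation is a Tier I Activity.
Under section 6: the operation is carried on across multiple sites? yes; and the operator holds a certified management system? yes; and a baseline site report has been submitted? yes. So the operation is a Class-N Facility.
Under section 1: Recognised Facility (section 4)? yes; and Tier I Activity (section 16)? yes; and Class-N Facility (section 6)? yes. So the operation is an Authorised Process.
Under section 13: the operation releases no emissions to air? yes; or the operator is not a public body? yes. So the operation is an Approved Undertaking.
Under section 11: the operation does not handle listed hazardous substances? yes; and the site is within a groundwater protection zone? yes. So the operation is a Designated Operation.
Under section 14: the operator is a public body? no; and Approved Undertaking (section 13)? yes; and Designated Operation (section 11)? yes. So the operation is not an Exempt Installation.
Under section 10: the operation releases emissions to air? no; or the discharge is to controlled waters? yes; or the operation involves the combustion of waste? yes. So the operation is a Listed Activity.
Under section 7: the operation does not involve the combustion of waste? no; and the discharge is to controlled waters? yes; and the site is within a groundwater protection zone? yes. So the operation is not a Covered Discharge.
Under section 12: Listed Activity (section 10)? yes; or the discharge is to controlled waters? yes; or Covered Discharge (section 7)? no. So the operation is a Tier IV Facility.
Under section 8: Authorised Process (section 1)? yes; and not an Exempt Installation (section 14)? yes; and Tier IV Facility (section 12)? yes. So the operation is a Class-M Undertaking.

Yes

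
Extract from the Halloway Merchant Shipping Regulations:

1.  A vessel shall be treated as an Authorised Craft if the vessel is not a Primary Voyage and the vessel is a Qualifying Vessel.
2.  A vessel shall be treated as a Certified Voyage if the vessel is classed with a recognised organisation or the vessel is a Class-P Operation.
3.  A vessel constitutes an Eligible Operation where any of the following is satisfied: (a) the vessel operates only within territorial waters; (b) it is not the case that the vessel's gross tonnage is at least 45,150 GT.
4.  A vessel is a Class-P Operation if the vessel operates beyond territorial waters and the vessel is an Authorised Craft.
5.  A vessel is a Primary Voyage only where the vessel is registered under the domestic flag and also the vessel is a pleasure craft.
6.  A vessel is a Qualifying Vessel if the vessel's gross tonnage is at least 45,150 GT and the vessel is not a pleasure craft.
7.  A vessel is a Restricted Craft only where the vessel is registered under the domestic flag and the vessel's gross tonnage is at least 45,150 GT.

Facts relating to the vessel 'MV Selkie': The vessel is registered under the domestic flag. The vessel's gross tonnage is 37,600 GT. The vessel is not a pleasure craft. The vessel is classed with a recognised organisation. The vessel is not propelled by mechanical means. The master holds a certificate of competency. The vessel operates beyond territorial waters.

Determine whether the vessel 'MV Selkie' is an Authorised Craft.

paragraph 5 — Primary Voyage: [the vessel is registered under the domestic flag? yes] AND [the vessel is a pleasure craft? no] → not satisfied.
paragraph 6 — Qualifying Vessel: [vessel's gross tonnage: 37,600 GT ≥ 45,150 GT? no] AND [the vessel is not a pleasure craft? yes] → not satisfied.
paragraph 1 — Authorised Craft: [not a Primary Voyage (paragraph 5)? yes] AND [Qualifying Vessel (paragraph 6)? no] → not satisfied.

No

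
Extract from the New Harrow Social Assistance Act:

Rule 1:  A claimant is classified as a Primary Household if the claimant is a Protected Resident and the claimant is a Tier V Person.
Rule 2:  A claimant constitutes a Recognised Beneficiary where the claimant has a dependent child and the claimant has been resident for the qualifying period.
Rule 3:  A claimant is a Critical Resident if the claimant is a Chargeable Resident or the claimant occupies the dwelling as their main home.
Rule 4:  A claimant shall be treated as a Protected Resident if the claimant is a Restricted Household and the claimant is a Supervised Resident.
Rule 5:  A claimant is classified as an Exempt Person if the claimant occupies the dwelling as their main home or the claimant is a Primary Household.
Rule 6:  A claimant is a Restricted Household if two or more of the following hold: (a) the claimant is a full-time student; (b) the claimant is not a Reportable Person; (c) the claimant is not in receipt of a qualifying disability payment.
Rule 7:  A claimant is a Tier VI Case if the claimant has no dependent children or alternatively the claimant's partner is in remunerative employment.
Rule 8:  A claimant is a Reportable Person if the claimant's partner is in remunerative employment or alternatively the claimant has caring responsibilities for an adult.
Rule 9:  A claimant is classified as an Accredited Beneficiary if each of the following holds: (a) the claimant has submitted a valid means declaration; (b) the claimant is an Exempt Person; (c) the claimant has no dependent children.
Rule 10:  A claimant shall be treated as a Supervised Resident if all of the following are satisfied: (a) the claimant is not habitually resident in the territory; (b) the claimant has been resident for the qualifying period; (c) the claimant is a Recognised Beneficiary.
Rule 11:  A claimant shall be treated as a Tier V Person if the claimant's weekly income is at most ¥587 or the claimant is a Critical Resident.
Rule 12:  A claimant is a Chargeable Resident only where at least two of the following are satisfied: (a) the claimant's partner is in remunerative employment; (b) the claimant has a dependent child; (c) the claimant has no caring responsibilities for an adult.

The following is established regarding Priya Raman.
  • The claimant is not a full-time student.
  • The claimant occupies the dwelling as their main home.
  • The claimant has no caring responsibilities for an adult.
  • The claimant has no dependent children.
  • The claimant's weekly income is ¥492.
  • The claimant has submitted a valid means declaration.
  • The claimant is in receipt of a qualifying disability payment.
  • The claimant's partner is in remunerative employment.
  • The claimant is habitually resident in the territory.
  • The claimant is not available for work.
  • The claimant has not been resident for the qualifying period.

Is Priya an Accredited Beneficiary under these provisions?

Yes

rule 8 — Reportable Person: [the claimant's partner is in remunerative employment? yes] OR [the claimant has caring responsibilities for an adult? no] → satisfied.
rule 6 — Restricted Household: the claimant is a full-time student? no; not a Reportable Person (rule 8)? no; the claimant is not in receipt of a qualifying disability payment? no — 0 of 3 hold (need ≥2) → not satisfied.
rule 2 — Recognised Beneficiary: [the claimant has a dependent child? no] AND [the claimant has been resident for the qualifying period? no] → not satisfied.
rule 10 — Supervised Resident: [the claimant is not habitually resident in the territory? no] AND [the claimant has been resident for the qualifying period? no] AND [Recognised Beneficiary (rule 2)? no] → not satisfied.
rule 4 — Protected Resident: [Restricted Household (rule 6)? no] AND [Supervised Resident (rule 10)? no] → not satisfied.
rule 12 — Chargeable Resident: the claimant's partner is in remunerative employment? yes; the claimant has a dependent child? no; the claimant has no caring responsibilities for an adult? yes — 2 of 3 hold (need ≥2) → satisfied.
rule 3 — Critical Resident: [Chargeable Resident (rule 12)? yes] OR [the claimant occupies the dwelling as their main home? yes] → satisfied.
rule 11 — Tier V Person: [claimant's weekly income: ¥492 ≤ ¥587? yes] OR [Critical Resident (rule 3)? yes] → satisfied.
rule 1 — Primary Household: [Protected Resident (rule 4)? no] AND [Tier V Person (rule 11)? yes] → not satisfied.
rule 5 — Exempt Person: [the claimant occupies the dwelling as their main home? yes] OR [Primary Household (rule 1)? no] → satisfied.
rule 9 — Accredited Beneficiary: [the claimant has submitted a valid means declaration? yes] AND [Exempt Person (rule 5)? yes] AND [the claimant has no dependent children? yes] → satisfied.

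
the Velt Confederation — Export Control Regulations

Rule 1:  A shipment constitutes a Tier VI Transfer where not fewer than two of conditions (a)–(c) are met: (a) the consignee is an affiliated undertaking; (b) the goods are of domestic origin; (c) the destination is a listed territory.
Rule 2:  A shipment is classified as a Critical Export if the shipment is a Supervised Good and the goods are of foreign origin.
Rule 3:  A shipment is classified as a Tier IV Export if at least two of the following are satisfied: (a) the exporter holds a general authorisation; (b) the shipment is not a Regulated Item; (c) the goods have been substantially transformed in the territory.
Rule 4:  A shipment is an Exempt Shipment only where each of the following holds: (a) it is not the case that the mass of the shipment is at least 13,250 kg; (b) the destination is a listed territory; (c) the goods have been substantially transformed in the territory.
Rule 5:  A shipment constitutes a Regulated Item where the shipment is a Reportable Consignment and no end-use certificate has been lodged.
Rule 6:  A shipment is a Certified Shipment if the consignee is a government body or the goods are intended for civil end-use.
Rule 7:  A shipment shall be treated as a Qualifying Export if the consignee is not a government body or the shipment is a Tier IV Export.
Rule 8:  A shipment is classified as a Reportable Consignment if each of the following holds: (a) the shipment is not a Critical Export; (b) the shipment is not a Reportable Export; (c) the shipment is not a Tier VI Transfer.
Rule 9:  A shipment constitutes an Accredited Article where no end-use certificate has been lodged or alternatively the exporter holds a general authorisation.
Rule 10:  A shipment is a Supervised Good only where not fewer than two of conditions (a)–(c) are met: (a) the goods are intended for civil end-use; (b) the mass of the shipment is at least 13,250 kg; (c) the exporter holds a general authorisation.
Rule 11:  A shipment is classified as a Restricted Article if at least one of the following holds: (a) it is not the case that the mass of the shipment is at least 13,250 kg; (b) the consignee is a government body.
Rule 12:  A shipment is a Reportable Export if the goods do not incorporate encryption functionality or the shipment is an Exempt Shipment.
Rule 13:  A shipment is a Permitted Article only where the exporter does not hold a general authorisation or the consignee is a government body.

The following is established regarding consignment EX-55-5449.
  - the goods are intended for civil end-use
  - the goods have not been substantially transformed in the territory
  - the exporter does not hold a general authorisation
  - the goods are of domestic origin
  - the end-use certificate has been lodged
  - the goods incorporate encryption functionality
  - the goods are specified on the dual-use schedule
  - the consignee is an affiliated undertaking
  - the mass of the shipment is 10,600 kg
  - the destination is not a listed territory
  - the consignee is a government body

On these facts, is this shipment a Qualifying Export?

rule 10 — Supervised Good: the goods are intended for civil end-use? yes; mass of the shipment: 10,600 kg ≥ 13,250 kg? no; the exporter holds a general authorisation? no — 1 of 3 hold (need ≥2) → not satisfied.
rule 2 — Critical Export: [Supervised Good (rule 10)? no] AND [the goods are of foreign origin? no] → not satisfied.
rule 4 — Exempt Shipment: [mass of the shipment: 10,600 kg ≥ 13,250 kg? no, so negated condition yes] AND [the destination is a listed territory? no] AND [the goods have been substantially transformed in the territory? no] → not satisfied.
rule 12 — Reportable Export: [the goods do not incorporate encryption functionality? no] OR [Exempt Shipment (rule 4)? no] → not satisfied.
rule 1 — Tier VI Transfer: the consignee is an affiliated undertaking? yes; the goods are of domestic origin? yes; the destination is a listed territory? no — 2 of 3 hold (need ≥2) → satisfied.
rule 8 — Reportable Consignment: [not a Critical Export (rule 2)? yes] AND [not a Reportable Export (rule 12)? yes] AND [not a Tier VI Transfer (rule 1)? no] → not satisfied.
rule 5 — Regulated Item: [Reportable Consignment (rule 8)? no] AND [no end-use certificate has been lodged? no] → not satisfied.
rule 3 — Tier IV Export: the exporter holds a general authorisation? no; not a Regulated Item (rule 5)? yes; the goods have been substantially transformed in the territory? no — 1 of 3 hold (need ≥2) → not satisfied.
rule 7 — Qualifying Export: [the consignee is not a government body? no] OR [Tier IV Export (rule 3)? no] → not satisfied.

No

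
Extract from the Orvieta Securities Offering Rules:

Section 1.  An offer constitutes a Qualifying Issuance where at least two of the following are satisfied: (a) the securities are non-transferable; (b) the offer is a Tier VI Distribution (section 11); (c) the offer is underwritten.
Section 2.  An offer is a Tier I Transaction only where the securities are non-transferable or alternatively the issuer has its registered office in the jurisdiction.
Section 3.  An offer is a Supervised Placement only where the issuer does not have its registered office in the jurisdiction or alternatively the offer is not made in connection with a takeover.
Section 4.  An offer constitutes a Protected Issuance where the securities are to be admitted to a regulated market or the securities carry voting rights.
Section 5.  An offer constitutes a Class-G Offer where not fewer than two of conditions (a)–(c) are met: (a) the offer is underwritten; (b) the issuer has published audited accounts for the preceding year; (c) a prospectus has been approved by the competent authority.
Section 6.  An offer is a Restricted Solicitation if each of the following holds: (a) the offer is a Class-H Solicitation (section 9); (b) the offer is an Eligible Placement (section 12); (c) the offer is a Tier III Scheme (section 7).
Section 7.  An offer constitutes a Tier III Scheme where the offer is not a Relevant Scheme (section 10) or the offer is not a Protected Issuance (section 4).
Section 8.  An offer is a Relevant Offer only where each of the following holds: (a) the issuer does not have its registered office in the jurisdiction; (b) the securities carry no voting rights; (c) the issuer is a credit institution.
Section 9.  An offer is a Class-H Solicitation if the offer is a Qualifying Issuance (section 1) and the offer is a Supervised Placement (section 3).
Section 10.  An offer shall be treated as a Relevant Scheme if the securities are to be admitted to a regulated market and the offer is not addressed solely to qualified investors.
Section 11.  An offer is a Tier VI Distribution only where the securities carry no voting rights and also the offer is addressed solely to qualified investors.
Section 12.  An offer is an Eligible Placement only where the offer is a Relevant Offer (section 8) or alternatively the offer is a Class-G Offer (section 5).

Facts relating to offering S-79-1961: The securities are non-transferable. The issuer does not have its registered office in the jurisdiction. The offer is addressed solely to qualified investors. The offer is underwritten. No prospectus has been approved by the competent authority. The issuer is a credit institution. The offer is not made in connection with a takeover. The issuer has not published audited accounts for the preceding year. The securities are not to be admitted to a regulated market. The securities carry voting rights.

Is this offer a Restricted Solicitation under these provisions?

No

section 11 — Tier VI Distribution: [the securities carry no voting rights? no] AND [the offer is addressed solely to qualified investors? yes] → not satisfied.
section 1 — Qualifying Issuance: the securities are non-transferable? yes; Tier VI Distribution (section 11)? no; the offer is underwritten? yes — 2 of 3 hold (need ≥2) → satisfied.
section 3 — Supervised Placement: [the issuer does not have its registered office in the jurisdiction? yes] OR [the offer is not made in connection with a takeover? yes] → satisfied.
section 9 — Class-H Solicitation: [Qualifying Issuance (section 1)? yes] AND [Supervised Placement (section 3)? yes] → satisfied.
section 8 — Relevant Offer: [the issuer does not have its registered office in the jurisdiction? yes] AND [the securities carry no voting rights? no] AND [the issuer is a credit institution? yes] → not satisfied.
section 5 — Class-G Offer: the offer is underwritten? yes; the issuer has published audited accounts for the preceding year? no; a prospectus has been approved by the competent authority? no — 1 of 3 hold (need ≥2) → not satisfied.
section 12 — Eligible Placement: [Relevant Offer (section 8)? no] OR [Class-G Offer (section 5)? no] → not satisfied.
section 10 — Relevant Scheme: [the securities are to be admitted to a regulated market? no] AND [the offer is not addressed solely to qualified investors? no] → not satisfied.
section 4 — Protected Issuance: [the securities are to be admitted to a regulated market? no] OR [the securities carry voting rights? yes] → satisfied.
section 7 — Tier III Scheme: [not a Relevant Scheme (section 10)? yes] OR [not a Protected Issuance (section 4)? no] → satisfied.
section 6 — Restricted Solicitation: [Class-H Solicitation (section 9)? yes] AND [Eligible Placement (section 12)? no] AND [Tier III Scheme (section 7)? yes] → not satisfied.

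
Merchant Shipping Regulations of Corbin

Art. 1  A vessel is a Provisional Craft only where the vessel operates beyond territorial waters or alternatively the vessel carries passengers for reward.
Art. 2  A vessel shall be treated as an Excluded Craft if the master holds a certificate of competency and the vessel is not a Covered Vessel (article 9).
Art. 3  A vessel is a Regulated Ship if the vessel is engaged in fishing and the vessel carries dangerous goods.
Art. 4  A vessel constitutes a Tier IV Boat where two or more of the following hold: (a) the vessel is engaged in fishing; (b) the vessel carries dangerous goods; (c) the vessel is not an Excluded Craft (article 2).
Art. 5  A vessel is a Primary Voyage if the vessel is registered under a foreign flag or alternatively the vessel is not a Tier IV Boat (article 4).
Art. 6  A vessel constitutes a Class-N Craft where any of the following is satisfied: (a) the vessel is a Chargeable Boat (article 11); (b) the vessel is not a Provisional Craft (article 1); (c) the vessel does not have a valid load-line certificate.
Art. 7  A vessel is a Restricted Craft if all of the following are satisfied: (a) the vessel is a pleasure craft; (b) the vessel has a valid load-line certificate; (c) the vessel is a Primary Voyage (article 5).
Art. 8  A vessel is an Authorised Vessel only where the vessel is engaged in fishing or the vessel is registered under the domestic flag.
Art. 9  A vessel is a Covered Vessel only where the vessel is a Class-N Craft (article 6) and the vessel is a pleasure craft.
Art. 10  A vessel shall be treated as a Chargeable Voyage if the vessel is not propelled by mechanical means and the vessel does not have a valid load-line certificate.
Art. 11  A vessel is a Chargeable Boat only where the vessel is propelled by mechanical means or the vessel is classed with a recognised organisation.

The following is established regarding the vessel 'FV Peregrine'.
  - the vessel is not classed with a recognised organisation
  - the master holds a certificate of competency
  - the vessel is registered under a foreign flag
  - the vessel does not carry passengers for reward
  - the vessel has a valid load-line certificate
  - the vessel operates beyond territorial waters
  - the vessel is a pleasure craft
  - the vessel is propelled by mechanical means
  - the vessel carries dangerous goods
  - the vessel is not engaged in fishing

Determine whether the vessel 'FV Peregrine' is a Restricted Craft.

article 11 — Chargeable Boat: [the vessel is propelled by mechanical means? yes] OR [the vessel is classed with a recognised organisation? no] → satisfied.
article 1 — Provisional Craft: [the vessel operates beyond territorial waters? yes] OR [the vessel carries passengers for reward? no] → satisfied.
article 6 — Class-N Craft: [Chargeable Boat (article 11)? yes] OR [not a Provisional Craft (article 1)? no] OR [the vessel does not have a valid load-line certificate? no] → satisfied.
article 9 — Covered Vessel: [Class-N Craft (article 6)? yes] AND [the vessel is a pleasure craft? yes] → satisfied.
article 2 — Excluded Craft: [the master holds a certificate of competency? yes] AND [not a Covered Vessel (article 9)? no] → not satisfied.
article 4 — Tier IV Boat: the vessel is engaged in fishing? no; the vessel carries dangerous goods? yes; not an Excluded Craft (article 2)? yes — 2 of 3 hold (need ≥2) → satisfied.
article 5 — Primary Voyage: [the vessel is registered under a foreign flag? yes] OR [not a Tier IV Boat (article 4)? no] → satisfied.
article 7 — Restricted Craft: [the vessel is a pleasure craft? yes] AND [the vessel has a valid load-line certificate? yes] AND [Primary Voyage (article 5)? yes] → satisfied.

Yes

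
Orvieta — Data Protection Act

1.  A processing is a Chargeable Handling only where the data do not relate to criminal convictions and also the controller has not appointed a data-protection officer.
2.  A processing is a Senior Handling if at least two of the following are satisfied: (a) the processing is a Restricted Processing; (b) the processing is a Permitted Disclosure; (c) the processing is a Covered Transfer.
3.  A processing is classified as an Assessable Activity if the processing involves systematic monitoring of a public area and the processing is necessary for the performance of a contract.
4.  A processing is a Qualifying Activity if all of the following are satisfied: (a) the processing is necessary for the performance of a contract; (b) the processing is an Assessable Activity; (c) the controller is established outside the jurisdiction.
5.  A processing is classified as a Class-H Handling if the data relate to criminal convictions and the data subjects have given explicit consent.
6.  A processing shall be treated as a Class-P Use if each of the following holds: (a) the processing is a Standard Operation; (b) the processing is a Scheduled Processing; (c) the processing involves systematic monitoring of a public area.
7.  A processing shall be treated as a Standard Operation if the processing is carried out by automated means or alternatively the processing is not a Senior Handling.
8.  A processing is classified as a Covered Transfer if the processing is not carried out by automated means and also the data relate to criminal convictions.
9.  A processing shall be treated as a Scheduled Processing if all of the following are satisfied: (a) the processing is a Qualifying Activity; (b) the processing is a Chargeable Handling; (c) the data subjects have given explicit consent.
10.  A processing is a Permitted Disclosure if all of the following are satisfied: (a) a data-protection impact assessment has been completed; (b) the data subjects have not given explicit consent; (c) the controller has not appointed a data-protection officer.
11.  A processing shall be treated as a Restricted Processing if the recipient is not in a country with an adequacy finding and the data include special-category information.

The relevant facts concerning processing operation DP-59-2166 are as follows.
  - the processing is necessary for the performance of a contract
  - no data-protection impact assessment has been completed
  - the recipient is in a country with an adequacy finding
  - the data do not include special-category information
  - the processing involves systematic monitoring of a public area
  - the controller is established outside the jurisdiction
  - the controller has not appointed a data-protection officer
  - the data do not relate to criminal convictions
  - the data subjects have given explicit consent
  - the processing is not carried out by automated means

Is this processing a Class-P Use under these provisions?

Yes

Under paragraph 11: the recipient is not in a country with an adequacy finding? no; and the data include special-category information? no. So the processing is not a Restricted Processing.
Under paragraph 10: a data-protection impact assessment has been completed? no; and the data subjects have not given explicit consent? no; and the controller has not appointed a data-protection officer? yes. So the processing is not a Permitted Disclosure.
Under paragraph 8: the processing is not carried out by automated means? yes; and the data relate to criminal convictions? no. So the processing is not a Covered Transfer.
Under paragraph 2: Restricted Processing (paragraph 11)? no; Permitted Disclosure (paragraph 10)? no; Covered Transfer (paragraph 8)? no — 0 of 3 hold (need ≥2) → not satisfied.
Under paragraph 7: the processing is carried out by automated means? no; or not a Senior Handling (paragraph 2)? yes. So the processing is a Standard Operation.
Under paragraph 3: the processing involves systematic monitoring of a public area? yes; and the processing is necessary for the performance of a contract? yes. So the processing is an Assessable Activity.
Under paragraph 4: the processing is necessary for the performance of a contract? yes; and Assessable Activity (paragraph 3)? yes; and the controller is established outside the jurisdiction? yes. So the processing is a Qualifying Activity.
Under paragraph 1: the data do not relate to criminal convictions? yes; and the controller has not appointed a data-protection officer? yes. So the processing is a Chargeable Handling.
Under paragraph 9: Qualifying Activity (paragraph 4)? yes; and Chargeable Handling (paragraph 1)? yes; and the data subjects have given explicit consent? yes. So the processing is a Scheduled Processing.
Under paragraph 6: Standard Operation (paragraph 7)? yes; and Scheduled Processing (paragraph 9)? yes; and the processing involves systematic monitoring of a public area? yes. So the processing is a Class-P Use.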